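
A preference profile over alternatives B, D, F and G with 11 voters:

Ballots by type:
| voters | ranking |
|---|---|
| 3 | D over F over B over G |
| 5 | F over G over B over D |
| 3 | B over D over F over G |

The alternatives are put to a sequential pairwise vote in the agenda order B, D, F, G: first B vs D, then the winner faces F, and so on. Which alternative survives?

Round 1: B vs D — 8–3, B advances.
Round 2: B vs F — 3–8, F advances.
Round 3: F vs G — 11–0, F advances.
F survives the agenda.

F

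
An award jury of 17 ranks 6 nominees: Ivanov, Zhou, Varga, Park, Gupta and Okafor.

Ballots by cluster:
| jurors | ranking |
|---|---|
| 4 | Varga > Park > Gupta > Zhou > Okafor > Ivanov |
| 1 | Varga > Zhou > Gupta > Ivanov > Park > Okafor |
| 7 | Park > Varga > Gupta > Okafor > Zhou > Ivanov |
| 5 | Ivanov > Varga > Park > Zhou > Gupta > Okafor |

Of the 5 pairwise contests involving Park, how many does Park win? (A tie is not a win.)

4

Park against each rival (17 jurors):
Park vs Ivanov: Park is ranked higher on 4+7 = 11 ballots, Ivanov on 6. Park wins 11–6.
Park vs Zhou: 4+7+5 = 16 for Park, 1 for Zhou — Park by 16–1.
Park vs Varga: Varga, 10–7.
Park vs Gupta: 4+7+5 = 16 for Park, 1 for Gupta — Park by 16–1.
Park vs Okafor: Park wins 17–0.
Park beats Ivanov, Zhou, Gupta, Okafor; loses to Varga — 4 pairwise wins.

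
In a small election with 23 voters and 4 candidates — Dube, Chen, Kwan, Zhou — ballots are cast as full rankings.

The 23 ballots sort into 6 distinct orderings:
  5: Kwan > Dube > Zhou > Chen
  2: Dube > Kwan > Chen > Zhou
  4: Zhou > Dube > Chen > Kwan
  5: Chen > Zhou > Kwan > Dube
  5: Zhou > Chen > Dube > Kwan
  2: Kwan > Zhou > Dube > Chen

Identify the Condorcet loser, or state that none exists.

Head-to-head results (23 voters):
Dube vs Chen: Dube preferred on 5+2+4+2 = 13 ballots; Dube wins 13–10.
Dube vs Kwan: Dube preferred on 2+4+5 = 11 ballots; Kwan wins 12–11.
Dube vs Zhou: Zhou, 16–7.
Chen vs Kwan: 4+5+5 = 14 for Chen, 9 for Kwan — Chen by 14–9.
Chen vs Zhou: Zhou wins 16–7.
Kwan vs Zhou: Zhou wins 14–9.
Each candidate has at least one pairwise win (Dube beats Chen; Chen beats Kwan; Kwan beats Dube; Zhou beats Dube) — no Condorcet loser.

none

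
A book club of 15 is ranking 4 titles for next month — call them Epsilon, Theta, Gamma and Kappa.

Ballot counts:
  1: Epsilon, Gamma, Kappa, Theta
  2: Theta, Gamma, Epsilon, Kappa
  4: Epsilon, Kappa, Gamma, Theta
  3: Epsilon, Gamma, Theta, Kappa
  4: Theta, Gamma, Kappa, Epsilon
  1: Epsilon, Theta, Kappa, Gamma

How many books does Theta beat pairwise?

Theta against each rival (15 members):
Theta vs Epsilon: Theta preferred on 2+4 = 6 ballots; Epsilon wins 9–6.
Theta vs Gamma: Theta is ranked higher on 2+4+1 = 7 ballots, Gamma on 8. Gamma wins 8–7.
Theta–Kappa: Theta 10–5.
Theta beats Kappa; loses to Epsilon, Gamma — 1 pairwise win.

1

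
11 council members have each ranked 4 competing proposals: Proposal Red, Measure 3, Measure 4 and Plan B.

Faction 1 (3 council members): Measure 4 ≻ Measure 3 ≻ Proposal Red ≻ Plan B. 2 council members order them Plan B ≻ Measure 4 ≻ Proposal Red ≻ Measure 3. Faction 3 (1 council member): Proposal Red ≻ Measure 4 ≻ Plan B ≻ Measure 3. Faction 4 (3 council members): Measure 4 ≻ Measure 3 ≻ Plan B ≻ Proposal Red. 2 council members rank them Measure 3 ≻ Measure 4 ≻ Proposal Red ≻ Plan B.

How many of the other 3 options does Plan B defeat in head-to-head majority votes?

Plan B against each rival (11 council members):
Plan B vs Proposal Red: 5 to 6, Proposal Red.
Plan B–Measure 3: Measure 3 8–3.
Plan B–Measure 4: Measure 4 9–2.
Plan B beats no one; loses to Proposal Red, Measure 3, Measure 4 — 0 pairwise wins.

0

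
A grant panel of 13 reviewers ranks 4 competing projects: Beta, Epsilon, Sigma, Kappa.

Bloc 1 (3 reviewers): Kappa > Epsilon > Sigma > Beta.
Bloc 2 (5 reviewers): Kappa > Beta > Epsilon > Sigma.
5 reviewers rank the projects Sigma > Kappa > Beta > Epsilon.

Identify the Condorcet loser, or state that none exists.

none

Pairwise majorities:
Beta vs Epsilon: 10 to 3, Beta.
Beta vs Sigma: Beta is ranked higher on 5 ballots, Sigma on 8. Sigma wins 8–5.
Beta vs Kappa: Beta is ranked higher on 0 ballots, Kappa on 13. Kappa wins 13–0.
Epsilon vs Sigma: Epsilon is ranked higher on 3+5 = 8 ballots, Sigma on 5. Epsilon wins 8–5.
Epsilon vs Kappa: 0 to 13, Kappa.
Sigma vs Kappa: Kappa, 8–5.
Every project wins at least one matchup (Beta beats Epsilon; Epsilon beats Sigma; Sigma beats Beta; Kappa beats Beta), so there is no Condorcet loser.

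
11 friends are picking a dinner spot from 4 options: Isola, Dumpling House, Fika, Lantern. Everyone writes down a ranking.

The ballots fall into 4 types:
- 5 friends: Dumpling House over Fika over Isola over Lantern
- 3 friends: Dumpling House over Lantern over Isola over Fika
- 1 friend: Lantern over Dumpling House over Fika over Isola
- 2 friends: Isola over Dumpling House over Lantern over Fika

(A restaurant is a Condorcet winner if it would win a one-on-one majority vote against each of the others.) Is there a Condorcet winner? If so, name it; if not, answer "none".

Dumpling House

Check each pair by majority over 11 ballots:
Isola vs Dumpling House: 2 to 9, Dumpling House.
Isola vs Fika: Isola preferred on 3+2 = 5 ballots; Fika wins 6–5.
Isola vs Lantern: Isola is ranked higher on 5+2 = 7 ballots, Lantern on 4. Isola wins 7–4.
Dumpling House vs Fika: Dumpling House preferred on 5+3+1+2 = 11 ballots; Dumpling House wins 11–0.
Dumpling House vs Lantern: 5+3+2 = 10 for Dumpling House, 1 for Lantern — Dumpling House by 10–1.
Fika vs Lantern: Fika preferred on 5 ballots; Lantern wins 6–5.
Only Dumpling House has no losses; Dumpling House is the Condorcet winner.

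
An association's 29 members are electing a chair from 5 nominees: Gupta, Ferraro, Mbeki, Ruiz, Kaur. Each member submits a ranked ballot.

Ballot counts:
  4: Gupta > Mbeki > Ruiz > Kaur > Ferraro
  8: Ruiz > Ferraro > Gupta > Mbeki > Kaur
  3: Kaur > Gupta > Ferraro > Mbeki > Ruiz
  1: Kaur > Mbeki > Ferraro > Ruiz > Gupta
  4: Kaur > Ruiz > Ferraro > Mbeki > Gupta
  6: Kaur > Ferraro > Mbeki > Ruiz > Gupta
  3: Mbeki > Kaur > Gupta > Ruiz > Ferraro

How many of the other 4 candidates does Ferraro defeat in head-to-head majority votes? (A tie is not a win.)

Ferraro against each rival (29 voters):
Ferraro vs Gupta: Ferraro wins 19–10.
Ferraro vs Mbeki: 8+3+4+6 = 21 for Ferraro, 8 for Mbeki — Ferraro by 21–8.
Ferraro–Ruiz: Ruiz 19–10.
Ferraro vs Kaur: Kaur wins 21–8.
Ferraro beats Gupta, Mbeki; loses to Ruiz, Kaur — 2 pairwise wins.

2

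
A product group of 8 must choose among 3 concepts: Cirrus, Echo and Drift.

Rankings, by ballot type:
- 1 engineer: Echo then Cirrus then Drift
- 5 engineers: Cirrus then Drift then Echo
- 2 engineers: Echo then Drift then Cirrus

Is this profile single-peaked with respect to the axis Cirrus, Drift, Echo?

Axis positions: Cirrus=1, Drift=2, Echo=3.
Ballot type 1: ranking walks positions 3-1-2; Cirrus is ranked above Drift even though Drift lies between Cirrus and the peak Echo on the axis — preferences dip and rise again. Not single-peaked.
Ballot type 2 (peak Cirrus at position 1): ranking walks positions 1-2-3, expanding outward from the peak — single-peaked.
Ballot type 3 (peak Echo at position 3): ranking walks positions 3-2-1, expanding outward from the peak — single-peaked.
Ballot type 1 violates single-peakedness, so the profile is not single-peaked on this axis.

no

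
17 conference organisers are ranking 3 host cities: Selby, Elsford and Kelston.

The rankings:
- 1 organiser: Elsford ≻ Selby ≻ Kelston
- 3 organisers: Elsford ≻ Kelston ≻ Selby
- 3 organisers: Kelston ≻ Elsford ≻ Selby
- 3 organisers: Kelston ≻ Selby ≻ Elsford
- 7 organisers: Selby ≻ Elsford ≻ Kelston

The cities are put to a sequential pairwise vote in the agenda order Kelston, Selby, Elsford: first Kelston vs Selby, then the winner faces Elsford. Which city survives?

Round 1: Kelston vs Selby — 9–8, Kelston advances.
Round 2: Kelston vs Elsford — 6–11, Elsford advances.
The agenda winner is Elsford.

Elsford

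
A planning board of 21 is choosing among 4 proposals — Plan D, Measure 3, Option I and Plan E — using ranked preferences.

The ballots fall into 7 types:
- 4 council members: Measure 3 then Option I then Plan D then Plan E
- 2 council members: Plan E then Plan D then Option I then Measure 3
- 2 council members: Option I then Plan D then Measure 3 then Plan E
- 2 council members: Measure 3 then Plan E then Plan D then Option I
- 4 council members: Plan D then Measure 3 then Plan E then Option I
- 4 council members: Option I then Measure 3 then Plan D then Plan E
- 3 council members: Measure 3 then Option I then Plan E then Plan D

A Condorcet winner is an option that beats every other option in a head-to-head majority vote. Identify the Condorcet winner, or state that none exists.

Measure 3

Check each pair by majority over 21 ballots:
Plan D vs Measure 3: Measure 3 wins 13–8.
Plan D–Option I: Option I 13–8.
Plan D–Plan E: Plan D 14–7.
Measure 3 vs Option I: Measure 3 wins 13–8.
Measure 3–Plan E: Measure 3 19–2.
Option I–Plan E: Option I 13–8.
Measure 3 beats each of Plan D, Option I, Plan E — Measure 3 is the Condorcet winner.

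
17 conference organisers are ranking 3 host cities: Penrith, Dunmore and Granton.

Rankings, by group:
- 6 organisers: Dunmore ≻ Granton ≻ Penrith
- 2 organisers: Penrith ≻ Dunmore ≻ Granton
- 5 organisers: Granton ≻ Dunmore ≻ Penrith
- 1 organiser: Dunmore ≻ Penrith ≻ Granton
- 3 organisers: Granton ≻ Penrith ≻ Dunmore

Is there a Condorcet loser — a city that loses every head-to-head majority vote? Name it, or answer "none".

Pairwise majorities:
Penrith vs Dunmore: Dunmore, 12–5.
Penrith–Granton: Granton 14–3.
Dunmore vs Granton: Dunmore is ranked higher on 6+2+1 = 9 ballots, Granton on 8. Dunmore wins 9–8.
Only Penrith has no wins; Penrith is the Condorcet loser.

Penrith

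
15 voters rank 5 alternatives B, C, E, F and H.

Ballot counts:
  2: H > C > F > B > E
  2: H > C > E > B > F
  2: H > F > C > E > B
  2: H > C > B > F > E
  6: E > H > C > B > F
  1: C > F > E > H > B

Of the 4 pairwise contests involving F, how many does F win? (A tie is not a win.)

0

F against each rival (15 voters):
F–B: B 10–5.
F vs C: C, 13–2.
F–E: E 8–7.
F vs H: H wins 14–1.
F beats no one; loses to B, C, E, H — 0 pairwise wins.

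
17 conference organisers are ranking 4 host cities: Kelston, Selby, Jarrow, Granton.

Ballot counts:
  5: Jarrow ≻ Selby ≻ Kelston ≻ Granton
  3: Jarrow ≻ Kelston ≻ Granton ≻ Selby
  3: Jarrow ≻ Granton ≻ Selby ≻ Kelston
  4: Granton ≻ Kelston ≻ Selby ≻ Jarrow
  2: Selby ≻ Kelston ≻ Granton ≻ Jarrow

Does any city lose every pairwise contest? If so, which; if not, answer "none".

Head-to-head results (17 organisers):
Kelston vs Selby: Selby, 10–7.
Kelston vs Jarrow: 4+2 = 6 for Kelston, 11 for Jarrow — Jarrow by 11–6.
Kelston vs Granton: Kelston, 10–7.
Selby vs Jarrow: 4+2 = 6 for Selby, 11 for Jarrow — Jarrow by 11–6.
Selby–Granton: Granton 10–7.
Jarrow vs Granton: 11 to 6, Jarrow.
No city is winless: Kelston beats Granton; Selby beats Kelston; Jarrow beats Kelston; Granton beats Selby. There is no Condorcet loser.

none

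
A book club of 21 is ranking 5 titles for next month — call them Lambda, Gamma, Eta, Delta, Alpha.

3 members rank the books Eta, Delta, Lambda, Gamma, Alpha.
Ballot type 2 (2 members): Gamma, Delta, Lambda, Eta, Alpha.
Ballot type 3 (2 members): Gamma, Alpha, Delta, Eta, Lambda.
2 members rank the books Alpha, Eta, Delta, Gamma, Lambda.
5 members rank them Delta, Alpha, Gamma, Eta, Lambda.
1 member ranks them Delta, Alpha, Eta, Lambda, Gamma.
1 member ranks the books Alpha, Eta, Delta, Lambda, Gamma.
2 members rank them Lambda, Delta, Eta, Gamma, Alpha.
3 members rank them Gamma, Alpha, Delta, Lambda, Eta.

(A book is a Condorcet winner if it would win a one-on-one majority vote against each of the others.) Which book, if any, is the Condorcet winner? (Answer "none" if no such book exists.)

Delta

Pairwise majorities:
Lambda–Gamma: Gamma 14–7.
Lambda vs Eta: Eta, 14–7.
Lambda vs Delta: Lambda preferred on 2 ballots; Delta wins 19–2.
Lambda vs Alpha: Lambda preferred on 3+2+2 = 7 ballots; Alpha wins 14–7.
Gamma vs Eta: Gamma, 12–9.
Gamma vs Delta: Gamma is ranked higher on 2+2+3 = 7 ballots, Delta on 14. Delta wins 14–7.
Gamma vs Alpha: Gamma is ranked higher on 3+2+2+2+3 = 12 ballots, Alpha on 9. Gamma wins 12–9.
Eta–Delta: Delta 15–6.
Eta vs Alpha: Eta is ranked higher on 3+2+2 = 7 ballots, Alpha on 14. Alpha wins 14–7.
Delta vs Alpha: 3+2+5+1+2 = 13 for Delta, 8 for Alpha — Delta by 13–8.
Delta beats each of Lambda, Gamma, Eta, Alpha — Delta is the Condorcet winner.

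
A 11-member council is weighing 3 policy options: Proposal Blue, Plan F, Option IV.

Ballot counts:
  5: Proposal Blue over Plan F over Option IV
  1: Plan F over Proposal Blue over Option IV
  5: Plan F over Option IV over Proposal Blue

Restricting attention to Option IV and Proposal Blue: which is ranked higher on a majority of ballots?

Proposal Blue

Ballots ranking Option IV above Proposal Blue: 5.
Ballots ranking Proposal Blue above Option IV: 11 − 5 = 6.
Proposal Blue wins the head-to-head 6–5.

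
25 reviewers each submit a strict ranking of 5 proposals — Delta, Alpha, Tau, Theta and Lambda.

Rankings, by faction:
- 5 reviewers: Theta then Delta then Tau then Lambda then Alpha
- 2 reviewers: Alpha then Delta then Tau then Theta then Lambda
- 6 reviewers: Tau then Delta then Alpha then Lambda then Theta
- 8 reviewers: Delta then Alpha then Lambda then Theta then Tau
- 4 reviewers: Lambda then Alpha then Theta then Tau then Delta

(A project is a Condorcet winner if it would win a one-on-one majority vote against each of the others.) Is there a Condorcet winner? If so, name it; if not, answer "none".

Head-to-head results (25 reviewers):
Delta vs Alpha: 19 to 6, Delta.
Delta vs Tau: Delta preferred on 5+2+8 = 15 ballots; Delta wins 15–10.
Delta vs Theta: Delta wins 16–9.
Delta vs Lambda: 21 to 4, Delta.
Alpha vs Tau: Alpha, 14–11.
Alpha vs Theta: 2+6+8+4 = 20 for Alpha, 5 for Theta — Alpha by 20–5.
Alpha–Lambda: Alpha 16–9.
Tau vs Theta: Theta, 17–8.
Tau–Lambda: Tau 13–12.
Theta vs Lambda: Theta preferred on 5+2 = 7 ballots; Lambda wins 18–7.
Delta wins every pairwise contest, so Delta is the Condorcet winner.

Delta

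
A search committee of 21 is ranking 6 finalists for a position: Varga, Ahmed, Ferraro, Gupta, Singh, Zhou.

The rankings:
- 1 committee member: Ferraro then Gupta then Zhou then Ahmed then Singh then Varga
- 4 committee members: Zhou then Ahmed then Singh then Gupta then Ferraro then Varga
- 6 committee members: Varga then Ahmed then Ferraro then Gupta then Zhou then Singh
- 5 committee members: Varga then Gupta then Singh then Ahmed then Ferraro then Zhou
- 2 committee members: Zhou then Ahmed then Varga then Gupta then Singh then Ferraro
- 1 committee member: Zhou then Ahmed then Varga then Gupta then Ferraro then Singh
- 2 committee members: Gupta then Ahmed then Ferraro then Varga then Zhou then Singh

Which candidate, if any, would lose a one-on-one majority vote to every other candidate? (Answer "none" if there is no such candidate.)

Pairwise majorities:
Varga vs Ahmed: Varga is ranked higher on 6+5 = 11 ballots, Ahmed on 10. Varga wins 11–10.
Varga vs Ferraro: Varga is ranked higher on 6+5+2+1 = 14 ballots, Ferraro on 7. Varga wins 14–7.
Varga vs Gupta: Varga wins 14–7.
Varga–Singh: Varga 16–5.
Varga vs Zhou: Varga is ranked higher on 6+5+2 = 13 ballots, Zhou on 8. Varga wins 13–8.
Ahmed vs Ferraro: Ahmed wins 20–1.
Ahmed–Gupta: Ahmed 13–8.
Ahmed–Singh: Ahmed 16–5.
Ahmed–Zhou: Ahmed 13–8.
Ferraro vs Gupta: Gupta wins 14–7.
Ferraro vs Singh: Singh wins 11–10.
Ferraro vs Zhou: 1+6+5+2 = 14 for Ferraro, 7 for Zhou — Ferraro by 14–7.
Gupta–Singh: Gupta 17–4.
Gupta–Zhou: Gupta 14–7.
Singh vs Zhou: Zhou wins 16–5.
No candidate is winless: Varga beats Ahmed; Ahmed beats Ferraro; Ferraro beats Zhou; Gupta beats Ferraro; Singh beats Ferraro; Zhou beats Singh. There is no Condorcet loser.

none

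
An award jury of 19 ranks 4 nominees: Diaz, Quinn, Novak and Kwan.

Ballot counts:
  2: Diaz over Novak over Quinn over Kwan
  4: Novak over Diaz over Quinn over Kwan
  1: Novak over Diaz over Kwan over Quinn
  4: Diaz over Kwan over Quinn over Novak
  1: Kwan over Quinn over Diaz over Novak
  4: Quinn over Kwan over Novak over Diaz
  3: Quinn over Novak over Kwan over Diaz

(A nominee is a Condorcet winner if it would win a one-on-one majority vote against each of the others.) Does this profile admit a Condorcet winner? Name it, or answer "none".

Head-to-head results (19 jurors):
Diaz–Quinn: Diaz 11–8.
Diaz vs Novak: Novak, 12–7.
Diaz vs Kwan: Diaz, 11–8.
Quinn vs Novak: 12 to 7, Quinn.
Quinn vs Kwan: 13 to 6, Quinn.
Novak–Kwan: Novak 10–9.
Every nominee loses at least once (Diaz loses to Novak; Quinn loses to Diaz; Novak loses to Quinn; Kwan loses to Diaz). The majority relation contains the cycle Diaz beats Quinn beats Novak beats Diaz, so there is no Condorcet winner.

none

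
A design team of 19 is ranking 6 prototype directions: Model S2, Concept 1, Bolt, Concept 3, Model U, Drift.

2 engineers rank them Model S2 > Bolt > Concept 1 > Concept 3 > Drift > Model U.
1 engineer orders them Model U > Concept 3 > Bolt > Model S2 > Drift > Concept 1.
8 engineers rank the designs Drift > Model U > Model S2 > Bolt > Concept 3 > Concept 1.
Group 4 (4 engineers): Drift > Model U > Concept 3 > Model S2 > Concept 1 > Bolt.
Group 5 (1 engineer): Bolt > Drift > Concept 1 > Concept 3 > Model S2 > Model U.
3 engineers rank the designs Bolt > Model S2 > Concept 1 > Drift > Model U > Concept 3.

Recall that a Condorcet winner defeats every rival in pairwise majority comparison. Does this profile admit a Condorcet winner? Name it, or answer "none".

Drift

Pairwise majorities:
Model S2 vs Concept 1: 2+1+8+4+3 = 18 for Model S2, 1 for Concept 1 — Model S2 by 18–1.
Model S2 vs Bolt: Model S2 wins 14–5.
Model S2 vs Concept 3: 13 to 6, Model S2.
Model S2 vs Model U: Model S2 preferred on 2+1+3 = 6 ballots; Model U wins 13–6.
Model S2–Drift: Drift 13–6.
Concept 1–Bolt: Bolt 15–4.
Concept 1 vs Concept 3: 6 to 13, Concept 3.
Concept 1 vs Model U: Model U, 13–6.
Concept 1 vs Drift: 2+3 = 5 for Concept 1, 14 for Drift — Drift by 14–5.
Bolt–Concept 3: Bolt 14–5.
Bolt vs Model U: Bolt is ranked higher on 2+1+3 = 6 ballots, Model U on 13. Model U wins 13–6.
Bolt vs Drift: 2+1+1+3 = 7 for Bolt, 12 for Drift — Drift by 12–7.
Concept 3 vs Model U: Concept 3 is ranked higher on 2+1 = 3 ballots, Model U on 16. Model U wins 16–3.
Concept 3 vs Drift: Concept 3 preferred on 2+1 = 3 ballots; Drift wins 16–3.
Model U vs Drift: Drift, 18–1.
Drift wins every pairwise contest, so Drift is the Condorcet winner.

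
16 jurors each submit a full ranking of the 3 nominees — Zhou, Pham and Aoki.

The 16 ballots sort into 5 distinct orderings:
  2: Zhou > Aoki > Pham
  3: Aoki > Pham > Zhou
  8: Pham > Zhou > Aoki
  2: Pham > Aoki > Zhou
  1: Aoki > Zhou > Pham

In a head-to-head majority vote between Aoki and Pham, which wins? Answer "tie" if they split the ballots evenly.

Ballots ranking Aoki above Pham: 2 + 3 + 1 = 6.
Ballots ranking Pham above Aoki: 16 − 6 = 10.
Pham wins the head-to-head 10–6.

Pham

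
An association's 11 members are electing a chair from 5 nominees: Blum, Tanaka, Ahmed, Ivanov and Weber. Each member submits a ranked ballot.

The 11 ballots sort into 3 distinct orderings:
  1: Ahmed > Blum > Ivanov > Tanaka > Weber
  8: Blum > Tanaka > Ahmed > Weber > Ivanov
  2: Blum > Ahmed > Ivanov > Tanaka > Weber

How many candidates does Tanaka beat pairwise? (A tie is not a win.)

Tanaka against each rival (11 voters):
Tanaka vs Blum: 0 for Tanaka, 11 for Blum — Blum by 11–0.
Tanaka vs Ahmed: Tanaka preferred on 8 ballots; Tanaka wins 8–3.
Tanaka–Ivanov: Tanaka 8–3.
Tanaka vs Weber: Tanaka wins 11–0.
Tanaka beats Ahmed, Ivanov, Weber; loses to Blum — 3 pairwise wins.

3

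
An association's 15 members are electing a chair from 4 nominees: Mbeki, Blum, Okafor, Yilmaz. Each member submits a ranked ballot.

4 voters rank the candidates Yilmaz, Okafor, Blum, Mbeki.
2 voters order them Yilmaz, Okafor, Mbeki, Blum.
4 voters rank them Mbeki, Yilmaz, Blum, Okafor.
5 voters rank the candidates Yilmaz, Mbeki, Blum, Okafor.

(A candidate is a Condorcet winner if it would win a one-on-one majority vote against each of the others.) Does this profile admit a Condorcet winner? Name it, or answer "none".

Pairwise majorities:
Mbeki–Blum: Mbeki 11–4.
Mbeki vs Okafor: Mbeki, 9–6.
Mbeki–Yilmaz: Yilmaz 11–4.
Blum–Okafor: Blum 9–6.
Blum vs Yilmaz: Yilmaz wins 15–0.
Okafor–Yilmaz: Yilmaz 15–0.
Yilmaz defeats every rival head-to-head and is the Condorcet winner.

Yilmaz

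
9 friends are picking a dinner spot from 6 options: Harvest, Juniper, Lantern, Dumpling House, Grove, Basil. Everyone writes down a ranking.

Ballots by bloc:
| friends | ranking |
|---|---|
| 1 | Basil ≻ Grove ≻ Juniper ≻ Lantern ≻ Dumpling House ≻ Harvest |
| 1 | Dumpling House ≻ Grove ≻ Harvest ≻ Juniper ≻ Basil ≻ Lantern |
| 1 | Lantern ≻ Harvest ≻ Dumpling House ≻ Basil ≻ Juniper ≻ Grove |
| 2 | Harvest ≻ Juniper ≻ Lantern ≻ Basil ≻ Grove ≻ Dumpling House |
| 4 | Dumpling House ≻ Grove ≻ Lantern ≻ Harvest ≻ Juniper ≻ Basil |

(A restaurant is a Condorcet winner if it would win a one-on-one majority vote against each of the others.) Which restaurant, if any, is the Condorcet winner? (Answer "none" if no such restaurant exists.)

Head-to-head results (9 friends):
Harvest vs Juniper: Harvest wins 8–1.
Harvest vs Lantern: Lantern, 6–3.
Harvest vs Dumpling House: Dumpling House, 6–3.
Harvest vs Grove: Grove wins 6–3.
Harvest vs Basil: Harvest, 8–1.
Juniper vs Lantern: Lantern wins 5–4.
Juniper vs Dumpling House: Dumpling House, 6–3.
Juniper vs Grove: 1+2 = 3 for Juniper, 6 for Grove — Grove by 6–3.
Juniper–Basil: Juniper 7–2.
Lantern vs Dumpling House: 4 to 5, Dumpling House.
Lantern vs Grove: Grove, 6–3.
Lantern–Basil: Lantern 7–2.
Dumpling House vs Grove: 1+1+4 = 6 for Dumpling House, 3 for Grove — Dumpling House by 6–3.
Dumpling House vs Basil: 1+1+4 = 6 for Dumpling House, 3 for Basil — Dumpling House by 6–3.
Grove vs Basil: Grove wins 5–4.
Only Dumpling House has no losses; Dumpling House is the Condorcet winner.

Dumpling House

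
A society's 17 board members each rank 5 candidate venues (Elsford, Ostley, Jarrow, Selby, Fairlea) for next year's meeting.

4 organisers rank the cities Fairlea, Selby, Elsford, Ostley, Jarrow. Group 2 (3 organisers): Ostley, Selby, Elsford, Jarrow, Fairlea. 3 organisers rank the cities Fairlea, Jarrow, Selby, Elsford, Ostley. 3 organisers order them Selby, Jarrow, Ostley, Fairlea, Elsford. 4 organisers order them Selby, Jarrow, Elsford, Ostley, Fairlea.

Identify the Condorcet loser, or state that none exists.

Head-to-head results (17 organisers):
Elsford vs Ostley: Elsford is ranked higher on 4+3+4 = 11 ballots, Ostley on 6. Elsford wins 11–6.
Elsford vs Jarrow: Jarrow, 10–7.
Elsford vs Selby: 0 for Elsford, 17 for Selby — Selby by 17–0.
Elsford vs Fairlea: 7 to 10, Fairlea.
Ostley vs Jarrow: Ostley is ranked higher on 4+3 = 7 ballots, Jarrow on 10. Jarrow wins 10–7.
Ostley vs Selby: Ostley preferred on 3 ballots; Selby wins 14–3.
Ostley vs Fairlea: Ostley wins 10–7.
Jarrow vs Selby: Jarrow is ranked higher on 3 ballots, Selby on 14. Selby wins 14–3.
Jarrow vs Fairlea: 10 to 7, Jarrow.
Selby vs Fairlea: Selby, 10–7.
No city is winless: Elsford beats Ostley; Ostley beats Fairlea; Jarrow beats Elsford; Selby beats Elsford; Fairlea beats Elsford. There is no Condorcet loser.

none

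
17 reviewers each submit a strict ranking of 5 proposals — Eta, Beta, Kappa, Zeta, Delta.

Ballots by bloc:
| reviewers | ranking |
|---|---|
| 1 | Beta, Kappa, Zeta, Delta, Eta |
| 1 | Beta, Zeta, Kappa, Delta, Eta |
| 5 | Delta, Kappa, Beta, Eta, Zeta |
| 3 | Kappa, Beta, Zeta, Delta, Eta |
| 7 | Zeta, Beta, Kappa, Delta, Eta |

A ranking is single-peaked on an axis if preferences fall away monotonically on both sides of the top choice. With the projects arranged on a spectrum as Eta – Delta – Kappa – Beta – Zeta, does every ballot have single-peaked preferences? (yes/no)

Axis positions: Eta=1, Delta=2, Kappa=3, Beta=4, Zeta=5.
Bloc 1 (peak Beta at position 4): ranking walks positions 4-3-5-2-1, expanding outward from the peak — single-peaked.
Bloc 2 (peak Beta at position 4): ranking walks positions 4-5-3-2-1, expanding outward from the peak — single-peaked.
Bloc 3 (peak Delta at position 2): ranking walks positions 2-3-4-1-5, expanding outward from the peak — single-peaked.
Bloc 4 (peak Kappa at position 3): ranking walks positions 3-4-5-2-1, expanding outward from the peak — single-peaked.
Bloc 5 (peak Zeta at position 5): ranking walks positions 5-4-3-2-1, expanding outward from the peak — single-peaked.
Every ranking is single-peaked on this axis.

yes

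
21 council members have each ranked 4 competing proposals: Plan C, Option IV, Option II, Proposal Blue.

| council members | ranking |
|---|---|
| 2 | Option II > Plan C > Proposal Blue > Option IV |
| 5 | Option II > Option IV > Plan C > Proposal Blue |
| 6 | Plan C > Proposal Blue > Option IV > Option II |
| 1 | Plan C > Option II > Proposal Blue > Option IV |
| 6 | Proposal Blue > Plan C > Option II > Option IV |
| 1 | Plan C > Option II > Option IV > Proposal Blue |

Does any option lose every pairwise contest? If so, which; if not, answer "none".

Option IV

Pairwise majorities:
Plan C–Option IV: Plan C 16–5.
Plan C vs Option II: Plan C preferred on 6+1+6+1 = 14 ballots; Plan C wins 14–7.
Plan C vs Proposal Blue: Plan C wins 15–6.
Option IV vs Option II: Option IV preferred on 6 ballots; Option II wins 15–6.
Option IV vs Proposal Blue: Proposal Blue wins 15–6.
Option II vs Proposal Blue: 2+5+1+1 = 9 for Option II, 12 for Proposal Blue — Proposal Blue by 12–9.
Option IV is beaten in every head-to-head and is the Condorcet loser.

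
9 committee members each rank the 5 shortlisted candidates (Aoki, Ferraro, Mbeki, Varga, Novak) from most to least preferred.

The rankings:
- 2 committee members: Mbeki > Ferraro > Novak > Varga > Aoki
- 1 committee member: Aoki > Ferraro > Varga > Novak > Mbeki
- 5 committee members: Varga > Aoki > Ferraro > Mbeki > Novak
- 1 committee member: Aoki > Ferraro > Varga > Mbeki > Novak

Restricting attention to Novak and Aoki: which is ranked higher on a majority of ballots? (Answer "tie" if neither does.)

Aoki

Ballots ranking Novak above Aoki: 2.
Ballots ranking Aoki above Novak: 9 − 2 = 7.
Aoki wins the head-to-head 7–2.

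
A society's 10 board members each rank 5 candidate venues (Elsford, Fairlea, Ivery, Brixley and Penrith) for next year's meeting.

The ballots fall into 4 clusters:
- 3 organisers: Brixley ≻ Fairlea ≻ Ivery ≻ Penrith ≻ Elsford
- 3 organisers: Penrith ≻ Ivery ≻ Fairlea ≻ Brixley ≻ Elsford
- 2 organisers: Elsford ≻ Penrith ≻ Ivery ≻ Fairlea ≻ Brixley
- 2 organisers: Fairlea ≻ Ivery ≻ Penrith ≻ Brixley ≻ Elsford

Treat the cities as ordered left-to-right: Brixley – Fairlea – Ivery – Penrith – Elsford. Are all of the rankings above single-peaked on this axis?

Axis positions: Brixley=1, Fairlea=2, Ivery=3, Penrith=4, Elsford=5.
Cluster 1 (peak Brixley at position 1): ranking walks positions 1-2-3-4-5, expanding outward from the peak — single-peaked.
Cluster 2 (peak Penrith at position 4): ranking walks positions 4-3-2-1-5, expanding outward from the peak — single-peaked.
Cluster 3 (peak Elsford at position 5): ranking walks positions 5-4-3-2-1, expanding outward from the peak — single-peaked.
Cluster 4 (peak Fairlea at position 2): ranking walks positions 2-3-4-1-5, expanding outward from the peak — single-peaked.
Every ranking is single-peaked on this axis.

yes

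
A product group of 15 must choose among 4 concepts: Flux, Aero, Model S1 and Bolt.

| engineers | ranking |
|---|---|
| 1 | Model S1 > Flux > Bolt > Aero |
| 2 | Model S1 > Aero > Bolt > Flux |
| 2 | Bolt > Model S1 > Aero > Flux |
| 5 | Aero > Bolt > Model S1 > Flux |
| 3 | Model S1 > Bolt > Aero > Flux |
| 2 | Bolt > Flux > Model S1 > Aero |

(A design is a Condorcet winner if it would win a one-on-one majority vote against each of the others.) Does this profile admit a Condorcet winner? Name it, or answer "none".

Check each pair by majority over 15 ballots:
Flux vs Aero: Aero wins 12–3.
Flux vs Model S1: Model S1, 13–2.
Flux–Bolt: Bolt 14–1.
Aero vs Model S1: Model S1 wins 10–5.
Aero vs Bolt: Bolt, 8–7.
Model S1 vs Bolt: Bolt wins 9–6.
Bolt defeats every rival head-to-head and is the Condorcet winner.

Bolt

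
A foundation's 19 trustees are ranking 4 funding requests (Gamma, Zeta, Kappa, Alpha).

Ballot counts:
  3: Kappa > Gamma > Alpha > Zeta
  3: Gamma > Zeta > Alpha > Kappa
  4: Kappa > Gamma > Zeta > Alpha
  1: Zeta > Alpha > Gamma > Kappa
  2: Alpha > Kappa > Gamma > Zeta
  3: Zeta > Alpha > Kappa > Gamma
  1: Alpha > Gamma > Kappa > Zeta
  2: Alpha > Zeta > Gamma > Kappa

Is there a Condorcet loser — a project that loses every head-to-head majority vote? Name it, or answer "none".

none

Head-to-head results (19 reviewers):
Gamma vs Zeta: Gamma wins 13–6.
Gamma vs Kappa: Kappa wins 12–7.
Gamma vs Alpha: Gamma is ranked higher on 3+3+4 = 10 ballots, Alpha on 9. Gamma wins 10–9.
Zeta vs Kappa: Zeta preferred on 3+1+3+2 = 9 ballots; Kappa wins 10–9.
Zeta vs Alpha: Zeta preferred on 3+4+1+3 = 11 ballots; Zeta wins 11–8.
Kappa vs Alpha: 7 to 12, Alpha.
Each project has at least one pairwise win (Gamma beats Zeta; Zeta beats Alpha; Kappa beats Gamma; Alpha beats Kappa) — no Condorcet loser.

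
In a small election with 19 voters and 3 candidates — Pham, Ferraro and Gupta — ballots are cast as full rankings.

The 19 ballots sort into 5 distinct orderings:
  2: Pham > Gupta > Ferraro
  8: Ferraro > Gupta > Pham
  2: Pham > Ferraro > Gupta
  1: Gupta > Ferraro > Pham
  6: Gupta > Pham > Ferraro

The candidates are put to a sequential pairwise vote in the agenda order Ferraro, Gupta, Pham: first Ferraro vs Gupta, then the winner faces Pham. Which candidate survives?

Round 1: Ferraro vs Gupta — 10–9, Ferraro advances.
Round 2: Ferraro vs Pham — 9–10, Pham advances.
The agenda winner is Pham.

Pham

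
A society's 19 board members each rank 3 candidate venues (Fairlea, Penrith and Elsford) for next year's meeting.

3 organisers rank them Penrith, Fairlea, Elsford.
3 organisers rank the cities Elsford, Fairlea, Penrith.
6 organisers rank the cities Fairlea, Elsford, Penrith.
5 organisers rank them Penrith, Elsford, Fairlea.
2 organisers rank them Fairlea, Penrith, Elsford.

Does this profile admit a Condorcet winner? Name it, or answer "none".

Check each pair by majority over 19 ballots:
Fairlea vs Penrith: Fairlea wins 11–8.
Fairlea vs Elsford: Fairlea is ranked higher on 3+6+2 = 11 ballots, Elsford on 8. Fairlea wins 11–8.
Penrith vs Elsford: Penrith is ranked higher on 3+5+2 = 10 ballots, Elsford on 9. Penrith wins 10–9.
Fairlea wins every pairwise contest, so Fairlea is the Condorcet winner.

Fairlea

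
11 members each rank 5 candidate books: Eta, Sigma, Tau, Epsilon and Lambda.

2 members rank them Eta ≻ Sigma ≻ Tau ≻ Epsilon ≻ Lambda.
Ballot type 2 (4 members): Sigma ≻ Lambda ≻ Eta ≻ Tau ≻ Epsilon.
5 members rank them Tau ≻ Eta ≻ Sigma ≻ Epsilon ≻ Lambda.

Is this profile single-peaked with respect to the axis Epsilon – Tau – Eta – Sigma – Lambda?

Axis positions: Epsilon=1, Tau=2, Eta=3, Sigma=4, Lambda=5.
Ballot type 1 (peak Eta at position 3): ranking walks positions 3-4-2-1-5, expanding outward from the peak — single-peaked.
Ballot type 2 (peak Sigma at position 4): ranking walks positions 4-5-3-2-1, expanding outward from the peak — single-peaked.
Ballot type 3 (peak Tau at position 2): ranking walks positions 2-3-4-1-5, expanding outward from the peak — single-peaked.
Every ranking is single-peaked on this axis.

yes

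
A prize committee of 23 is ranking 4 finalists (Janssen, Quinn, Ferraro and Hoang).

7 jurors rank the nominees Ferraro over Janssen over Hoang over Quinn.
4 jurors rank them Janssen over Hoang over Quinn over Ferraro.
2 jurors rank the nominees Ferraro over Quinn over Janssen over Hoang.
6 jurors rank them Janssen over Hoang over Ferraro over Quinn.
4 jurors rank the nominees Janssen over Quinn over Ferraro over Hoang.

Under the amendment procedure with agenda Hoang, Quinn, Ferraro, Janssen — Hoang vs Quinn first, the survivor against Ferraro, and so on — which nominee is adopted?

Janssen

Round 1: Hoang vs Quinn — 17–6, Hoang advances.
Round 2: Hoang vs Ferraro — 10–13, Ferraro advances.
Round 3: Ferraro vs Janssen — 9–14, Janssen advances.
Janssen survives the agenda.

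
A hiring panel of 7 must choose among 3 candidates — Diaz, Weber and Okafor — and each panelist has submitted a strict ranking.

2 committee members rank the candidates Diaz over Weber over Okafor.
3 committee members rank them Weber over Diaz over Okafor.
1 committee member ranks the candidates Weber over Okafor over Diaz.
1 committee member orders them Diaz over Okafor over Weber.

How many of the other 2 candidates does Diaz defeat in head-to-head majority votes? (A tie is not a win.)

1

Diaz against each rival (7 committee members):
Diaz–Weber: Weber 4–3.
Diaz vs Okafor: Diaz preferred on 2+3+1 = 6 ballots; Diaz wins 6–1.
Diaz beats Okafor; loses to Weber — 1 pairwise win.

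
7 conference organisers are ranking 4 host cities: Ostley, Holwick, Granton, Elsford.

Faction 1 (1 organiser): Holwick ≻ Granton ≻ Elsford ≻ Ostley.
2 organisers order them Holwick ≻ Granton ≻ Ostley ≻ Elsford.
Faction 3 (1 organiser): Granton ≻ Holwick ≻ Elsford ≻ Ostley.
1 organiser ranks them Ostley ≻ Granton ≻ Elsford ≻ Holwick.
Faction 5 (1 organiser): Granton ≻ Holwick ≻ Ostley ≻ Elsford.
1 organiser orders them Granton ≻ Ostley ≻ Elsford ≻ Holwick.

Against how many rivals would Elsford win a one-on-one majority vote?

0

Elsford against each rival (7 organisers):
Elsford vs Ostley: Ostley wins 5–2.
Elsford vs Holwick: Holwick, 5–2.
Elsford vs Granton: Granton wins 7–0.
Elsford beats no one; loses to Ostley, Holwick, Granton — 0 pairwise wins.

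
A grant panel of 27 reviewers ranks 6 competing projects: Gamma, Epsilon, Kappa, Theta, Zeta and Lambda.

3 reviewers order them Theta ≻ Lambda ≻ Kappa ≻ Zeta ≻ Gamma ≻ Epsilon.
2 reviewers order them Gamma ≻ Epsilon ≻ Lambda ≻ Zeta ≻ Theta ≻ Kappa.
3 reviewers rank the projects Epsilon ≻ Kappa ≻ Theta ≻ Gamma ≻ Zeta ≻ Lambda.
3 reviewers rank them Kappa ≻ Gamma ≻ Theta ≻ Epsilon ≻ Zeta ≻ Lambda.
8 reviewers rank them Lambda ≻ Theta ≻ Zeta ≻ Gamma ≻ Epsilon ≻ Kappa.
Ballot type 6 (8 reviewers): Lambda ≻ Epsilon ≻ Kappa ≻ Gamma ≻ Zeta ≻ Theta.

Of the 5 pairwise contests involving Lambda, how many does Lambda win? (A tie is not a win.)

5

Lambda against each rival (27 reviewers):
Lambda vs Gamma: Lambda preferred on 3+8+8 = 19 ballots; Lambda wins 19–8.
Lambda vs Epsilon: Lambda wins 19–8.
Lambda vs Kappa: Lambda is ranked higher on 3+2+8+8 = 21 ballots, Kappa on 6. Lambda wins 21–6.
Lambda vs Theta: Lambda wins 18–9.
Lambda vs Zeta: Lambda, 21–6.
Lambda beats Gamma, Epsilon, Kappa, Theta, Zeta — 5 pairwise wins.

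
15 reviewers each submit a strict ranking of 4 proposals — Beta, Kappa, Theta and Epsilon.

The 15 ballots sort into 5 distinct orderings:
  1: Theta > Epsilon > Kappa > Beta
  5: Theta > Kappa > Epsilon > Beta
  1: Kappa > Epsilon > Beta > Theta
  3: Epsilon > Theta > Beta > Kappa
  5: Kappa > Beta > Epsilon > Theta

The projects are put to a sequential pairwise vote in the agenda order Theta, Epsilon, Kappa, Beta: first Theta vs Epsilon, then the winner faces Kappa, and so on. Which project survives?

Round 1: Theta vs Epsilon — 6–9, Epsilon advances.
Round 2: Epsilon vs Kappa — 4–11, Kappa advances.
Round 3: Kappa vs Beta — 12–3, Kappa advances.
Kappa survives the agenda.

Kappa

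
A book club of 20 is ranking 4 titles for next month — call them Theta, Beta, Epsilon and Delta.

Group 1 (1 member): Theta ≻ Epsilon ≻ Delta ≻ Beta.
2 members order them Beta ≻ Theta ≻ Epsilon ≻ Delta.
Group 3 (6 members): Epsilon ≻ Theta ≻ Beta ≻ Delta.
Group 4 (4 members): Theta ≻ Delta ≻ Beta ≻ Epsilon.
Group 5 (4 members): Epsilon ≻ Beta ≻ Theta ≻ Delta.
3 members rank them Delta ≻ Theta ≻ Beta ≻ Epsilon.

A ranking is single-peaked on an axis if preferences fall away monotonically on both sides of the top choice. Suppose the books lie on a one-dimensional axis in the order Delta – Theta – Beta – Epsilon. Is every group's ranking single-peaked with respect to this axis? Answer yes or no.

Axis positions: Delta=1, Theta=2, Beta=3, Epsilon=4.
Group 1: ranking walks positions 2-4-1-3; Epsilon is ranked above Beta even though Beta lies between Epsilon and the peak Theta on the axis — preferences dip and rise again. Not single-peaked.
Group 2 (peak Beta at position 3): ranking walks positions 3-2-4-1, expanding outward from the peak — single-peaked.
Group 3: ranking walks positions 4-2-3-1; Theta is ranked above Beta even though Beta lies between Theta and the peak Epsilon on the axis — preferences dip and rise again. Not single-peaked.
Group 4 (peak Theta at position 2): ranking walks positions 2-1-3-4, expanding outward from the peak — single-peaked.
Group 5 (peak Epsilon at position 4): ranking walks positions 4-3-2-1, expanding outward from the peak — single-peaked.
Group 6 (peak Delta at position 1): ranking walks positions 1-2-3-4, expanding outward from the peak — single-peaked.
Group 1 violates single-peakedness, so the profile is not single-peaked on this axis.

no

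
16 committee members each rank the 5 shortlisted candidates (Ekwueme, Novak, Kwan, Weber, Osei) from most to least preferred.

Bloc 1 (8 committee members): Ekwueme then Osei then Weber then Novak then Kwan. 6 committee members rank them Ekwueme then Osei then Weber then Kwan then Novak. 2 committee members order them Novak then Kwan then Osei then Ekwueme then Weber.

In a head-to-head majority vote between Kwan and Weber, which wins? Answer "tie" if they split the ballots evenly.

Ballots ranking Kwan above Weber: 2.
Ballots ranking Weber above Kwan: 16 − 2 = 14.
Weber wins the head-to-head 14–2.

Weber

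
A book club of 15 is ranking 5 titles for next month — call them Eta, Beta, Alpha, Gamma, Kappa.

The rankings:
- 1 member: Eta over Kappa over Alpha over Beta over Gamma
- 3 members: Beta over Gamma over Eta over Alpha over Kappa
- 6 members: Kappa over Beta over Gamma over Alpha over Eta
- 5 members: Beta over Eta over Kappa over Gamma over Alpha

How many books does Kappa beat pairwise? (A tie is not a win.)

2

Kappa against each rival (15 members):
Kappa vs Eta: 6 to 9, Eta.
Kappa–Beta: Beta 8–7.
Kappa vs Alpha: Kappa preferred on 1+6+5 = 12 ballots; Kappa wins 12–3.
Kappa vs Gamma: Kappa wins 12–3.
Kappa beats Alpha, Gamma; loses to Eta, Beta — 2 pairwise wins.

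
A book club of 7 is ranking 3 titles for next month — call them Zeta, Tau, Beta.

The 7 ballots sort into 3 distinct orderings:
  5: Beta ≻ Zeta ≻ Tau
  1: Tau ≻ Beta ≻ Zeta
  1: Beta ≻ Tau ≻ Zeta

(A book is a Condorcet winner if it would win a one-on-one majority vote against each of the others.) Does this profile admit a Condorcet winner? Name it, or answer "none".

Head-to-head results (7 members):
Zeta–Tau: Zeta 5–2.
Zeta vs Beta: Beta, 7–0.
Tau vs Beta: Beta wins 6–1.
Beta defeats every rival head-to-head and is the Condorcet winner.

Beta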